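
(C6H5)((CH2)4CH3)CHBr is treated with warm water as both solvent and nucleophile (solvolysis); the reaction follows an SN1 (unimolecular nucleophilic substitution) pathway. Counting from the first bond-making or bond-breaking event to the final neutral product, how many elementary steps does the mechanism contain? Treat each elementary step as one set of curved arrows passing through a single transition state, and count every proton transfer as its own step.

Step 1: Rate-determining heterolysis of the C–Br bond gives Br⁻ and a secondary carbocation.
(No 1,2-shift: no single shift to an adjacent carbon would give a more stable cation.)
Step 2: A lone pair on the oxygen of H2O attacks the carbocation, forming a new C–O σ-bond and an oxonium ion.
Step 3: Proton transfer from the O–H of the oxonium ion to a solvent molecule delivers the neutral alcohol.
Total: 3 elementary steps.

3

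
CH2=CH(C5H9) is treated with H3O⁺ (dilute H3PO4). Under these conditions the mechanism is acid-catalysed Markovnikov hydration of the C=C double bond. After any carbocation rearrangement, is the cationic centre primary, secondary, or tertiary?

Step 1: The π electrons of the C=C bond attack a proton of H3O⁺; Markovnikov addition places the new C–H on the less-substituted alkene carbon, so the positive charge ends up on the more-substituted carbon — a secondary carbocation. H2O is released.
Step 2: Carbocation rearrangement: a 1,2-hydride shift from the adjacent cyclopentyl carbon converts the initially-formed secondary cation into the more stable tertiary cation.
The cation rearranges from secondary to tertiary via a 1,2-hydride shift from the adjacent cyclopentyl carbon; the tertiary cation is what reacts next.

tertiary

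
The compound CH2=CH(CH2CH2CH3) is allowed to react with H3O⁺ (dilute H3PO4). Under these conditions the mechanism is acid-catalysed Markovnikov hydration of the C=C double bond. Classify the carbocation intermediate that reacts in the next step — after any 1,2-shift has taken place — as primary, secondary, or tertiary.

secondary

Step 1: The π electrons of the C=C bond attack a proton of H3O⁺; Markovnikov addition places the new C–H on the less-substituted alkene carbon, so the positive charge ends up on the more-substituted carbon — a secondary carbocation. H2O is released.
No single 1,2-shift to an adjacent carbon would give a more-substituted cation, so no rearrangement occurs.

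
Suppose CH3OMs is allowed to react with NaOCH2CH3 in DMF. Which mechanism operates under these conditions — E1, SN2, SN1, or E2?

Conditions: a methyl substrate with a strong nucleophile in the polar aprotic solvent DMF.
These conditions are the textbook signature of the SN2 pathway.
An unhindered substrate with a strong nucleophile in a polar aprotic solvent favours one-step backside displacement.

SN2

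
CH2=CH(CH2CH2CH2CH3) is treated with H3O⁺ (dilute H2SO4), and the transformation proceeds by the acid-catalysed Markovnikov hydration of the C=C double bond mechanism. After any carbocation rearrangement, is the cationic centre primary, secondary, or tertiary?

secondary

Step 1: Electrophilic addition begins with the π(C=C) electrons forming a bond to the proton of H3O⁺. Following Markovnikov's rule, the resulting cation is secondary. H2O is released.
No single 1,2-shift to an adjacent carbon would give a more-substituted cation, so no rearrangement occurs.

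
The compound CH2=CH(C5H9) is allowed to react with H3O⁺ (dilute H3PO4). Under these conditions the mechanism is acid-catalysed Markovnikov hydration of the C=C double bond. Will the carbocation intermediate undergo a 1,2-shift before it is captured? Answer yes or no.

The first-formed carbocation is secondary.
The adjacent cyclopentyl carbon already bears 2 other carbon substituents and has a hydrogen to migrate; after a 1,2-hydride shift from that carbon the positive charge sits on a tertiary centre.
Tertiary is more stable than secondary, so the shift occurs.

yes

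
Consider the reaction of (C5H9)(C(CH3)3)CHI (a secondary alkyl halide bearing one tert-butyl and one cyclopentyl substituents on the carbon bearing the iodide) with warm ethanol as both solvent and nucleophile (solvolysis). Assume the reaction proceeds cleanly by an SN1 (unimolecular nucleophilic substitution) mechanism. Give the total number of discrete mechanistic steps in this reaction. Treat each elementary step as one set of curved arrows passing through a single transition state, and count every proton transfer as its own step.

Step 1: Rate-determining heterolysis of the C–I bond gives I⁻ and a secondary carbocation.
Step 2: Carbocation rearrangement: a 1,2-hydride shift from the adjacent cyclopentyl carbon converts the initially-formed secondary cation into the more stable tertiary cation.
Step 3: Nucleophilic capture: the oxygen of CH3CH2OH bonds to the cationic carbon, producing an oxonium-ion intermediate.
Step 4: Proton transfer from the O–H of the oxonium ion to a solvent molecule delivers the neutral ether.
Total: 4 elementary steps.

4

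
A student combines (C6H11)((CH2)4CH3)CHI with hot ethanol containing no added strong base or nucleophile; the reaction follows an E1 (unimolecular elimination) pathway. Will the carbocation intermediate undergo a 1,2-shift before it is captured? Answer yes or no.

yes

The first-formed carbocation is secondary.
The adjacent cyclohexyl carbon already bears 2 other carbon substituents and has a hydrogen to migrate; after a 1,2-hydride shift from that carbon the positive charge sits on a tertiary centre.
Tertiary is more stable than secondary, so the shift occurs.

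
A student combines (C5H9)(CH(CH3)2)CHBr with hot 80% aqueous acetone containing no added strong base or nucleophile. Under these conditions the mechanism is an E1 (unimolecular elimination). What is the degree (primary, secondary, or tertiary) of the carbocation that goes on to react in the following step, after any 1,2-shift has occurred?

Step 1: Ionisation: the C–Br σ-bond cleaves heterolytically; both bonding electrons depart with Br⁻, leaving a secondary carbocation at the α-carbon.
Step 2: A hydride (H with its bonding pair) migrates from the adjacent cyclopentyl carbon to the cationic centre — a 1,2-hydride shift — upgrading the secondary cation to a tertiary one.
The cation rearranges from secondary to tertiary via a 1,2-hydride shift from the adjacent cyclopentyl carbon; the tertiary cation is what reacts next.

tertiary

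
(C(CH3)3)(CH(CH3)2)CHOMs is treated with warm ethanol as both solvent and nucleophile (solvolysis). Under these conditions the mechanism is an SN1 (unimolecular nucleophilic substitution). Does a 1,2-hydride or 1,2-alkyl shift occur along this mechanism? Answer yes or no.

The first-formed carbocation is secondary.
The adjacent isopropyl carbon already bears 2 other carbon substituents and has a hydrogen to migrate; after a 1,2-hydride shift from that carbon the positive charge sits on a tertiary centre.
Tertiary is more stable than secondary, so the shift occurs.

yes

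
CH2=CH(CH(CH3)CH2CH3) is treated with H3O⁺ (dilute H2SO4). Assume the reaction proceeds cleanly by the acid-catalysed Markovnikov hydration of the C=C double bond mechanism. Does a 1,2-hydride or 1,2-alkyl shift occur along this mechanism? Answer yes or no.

yes

The first-formed carbocation is secondary.
The adjacent sec-butyl carbon already bears 2 other carbon substituents and has a hydrogen to migrate; after a 1,2-hydride shift from that carbon the positive charge sits on a tertiary centre.
Tertiary is more stable than secondary, so the shift occurs.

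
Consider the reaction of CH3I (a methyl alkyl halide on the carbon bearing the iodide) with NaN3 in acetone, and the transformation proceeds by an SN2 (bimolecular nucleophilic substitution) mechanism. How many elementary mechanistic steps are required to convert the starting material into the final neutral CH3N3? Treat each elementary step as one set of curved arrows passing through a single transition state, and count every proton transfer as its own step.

Step 1: Backside attack by N3⁻ on the carbon bearing the iodide: the new C–N bond forms as the C–I bond breaks, with Walden inversion at carbon.
Total: 1 elementary step.

1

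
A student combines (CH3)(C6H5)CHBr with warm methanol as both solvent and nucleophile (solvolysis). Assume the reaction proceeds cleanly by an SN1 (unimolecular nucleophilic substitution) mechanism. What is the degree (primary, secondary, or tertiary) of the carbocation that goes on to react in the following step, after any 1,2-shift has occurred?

secondary

Step 1: Unassisted departure of Br⁻ (taking the C–Br bonding pair) generates a secondary carbocation.
No single 1,2-shift to an adjacent carbon would give a more-substituted cation, so no rearrangement occurs.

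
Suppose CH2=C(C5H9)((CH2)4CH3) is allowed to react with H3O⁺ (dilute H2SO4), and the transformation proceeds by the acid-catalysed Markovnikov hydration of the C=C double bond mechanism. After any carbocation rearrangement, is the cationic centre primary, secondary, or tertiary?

Step 1: Protonation of the alkene by H3O⁺: the π bond acts as the nucleophile and picks up H⁺, giving the more stable (Markovnikov) tertiary carbocation. H2O is released.
No single 1,2-shift to an adjacent carbon would give a more-substituted cation, so no rearrangement occurs.

tertiary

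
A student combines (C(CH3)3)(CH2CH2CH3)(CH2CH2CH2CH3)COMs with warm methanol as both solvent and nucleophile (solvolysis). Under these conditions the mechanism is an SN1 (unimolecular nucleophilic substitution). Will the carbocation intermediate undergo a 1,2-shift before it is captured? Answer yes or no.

no

The first-formed carbocation is tertiary.
No single 1,2-shift to an adjacent carbon would produce a more-substituted cation than the one already present, so no rearrangement occurs.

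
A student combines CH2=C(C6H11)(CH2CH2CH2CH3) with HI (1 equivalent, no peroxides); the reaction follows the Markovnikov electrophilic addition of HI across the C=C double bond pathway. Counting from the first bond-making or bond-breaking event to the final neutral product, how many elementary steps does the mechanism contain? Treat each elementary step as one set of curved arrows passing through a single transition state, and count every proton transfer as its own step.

2

Step 1: Protonation of the alkene by HI: the π bond acts as the nucleophile and picks up H⁺, giving the more stable (Markovnikov) tertiary carbocation. The H–I bond breaks heterolytically, releasing I⁻.
(No 1,2-shift: no single shift to an adjacent carbon would give a more stable cation.)
Step 2: Nucleophilic attack by I⁻ on the carbocation completes the addition, giving R–I.
Total: 2 elementary steps.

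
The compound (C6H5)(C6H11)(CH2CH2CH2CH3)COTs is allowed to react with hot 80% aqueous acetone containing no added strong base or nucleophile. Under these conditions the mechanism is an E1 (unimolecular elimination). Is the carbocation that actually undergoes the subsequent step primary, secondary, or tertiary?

tertiary

Step 1: Rate-determining heterolysis of the C–O bond gives TsO⁻ and a tertiary carbocation.
No single 1,2-shift to an adjacent carbon would give a more-substituted cation, so no rearrangement occurs.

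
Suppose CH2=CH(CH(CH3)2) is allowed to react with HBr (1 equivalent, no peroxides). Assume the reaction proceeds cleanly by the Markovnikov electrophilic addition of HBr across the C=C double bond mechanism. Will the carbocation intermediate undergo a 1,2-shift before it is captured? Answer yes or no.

The first-formed carbocation is secondary.
The adjacent isopropyl carbon already bears 2 other carbon substituents and has a hydrogen to migrate; after a 1,2-hydride shift from that carbon the positive charge sits on a tertiary centre.
Tertiary is more stable than secondary, so the shift occurs.

yes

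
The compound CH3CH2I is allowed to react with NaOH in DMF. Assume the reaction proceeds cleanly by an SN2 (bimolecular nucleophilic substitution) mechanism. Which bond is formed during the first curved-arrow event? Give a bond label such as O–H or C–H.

C–O

Step 1: Backside attack by OH⁻ on the carbon bearing the iodide: the new C–O bond forms as the C–I bond breaks, with Walden inversion at carbon.
The bond formed in this step is the C–O bond.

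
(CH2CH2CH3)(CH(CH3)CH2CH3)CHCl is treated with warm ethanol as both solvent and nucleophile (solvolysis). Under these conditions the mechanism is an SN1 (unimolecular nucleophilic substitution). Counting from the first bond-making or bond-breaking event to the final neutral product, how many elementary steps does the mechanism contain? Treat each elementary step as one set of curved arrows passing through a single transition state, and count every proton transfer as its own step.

4

Step 1: Ionisation: the C–Cl σ-bond cleaves heterolytically; both bonding electrons depart with Cl⁻, leaving a secondary carbocation at the α-carbon.
Step 2: A hydride (H with its bonding pair) migrates from the adjacent sec-butyl carbon to the cationic centre — a 1,2-hydride shift — upgrading the secondary cation to a tertiary one.
Step 3: Nucleophilic capture: the oxygen of CH3CH2OH bonds to the cationic carbon, producing an oxonium-ion intermediate.
Step 4: A second solvent molecule removes the proton on oxygen, giving the neutral ether product.
Total: 4 elementary steps.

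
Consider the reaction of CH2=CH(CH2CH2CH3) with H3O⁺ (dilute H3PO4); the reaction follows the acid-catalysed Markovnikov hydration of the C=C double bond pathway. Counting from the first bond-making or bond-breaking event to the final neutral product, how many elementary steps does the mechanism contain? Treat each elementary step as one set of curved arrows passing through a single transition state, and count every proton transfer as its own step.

Step 1: Protonation of the alkene by H3O⁺: the π bond acts as the nucleophile and picks up H⁺, giving the more stable (Markovnikov) secondary carbocation. H2O is released.
(No 1,2-shift: no single shift to an adjacent carbon would give a more stable cation.)
Step 2: Water acts as the nucleophile: an oxygen lone pair bonds to the cationic carbon, giving an oxonium-ion intermediate.
Step 3: H2O removes a proton from the oxonium oxygen, regenerating H3O⁺ and giving the neutral alcohol.
Total: 3 elementary steps.

3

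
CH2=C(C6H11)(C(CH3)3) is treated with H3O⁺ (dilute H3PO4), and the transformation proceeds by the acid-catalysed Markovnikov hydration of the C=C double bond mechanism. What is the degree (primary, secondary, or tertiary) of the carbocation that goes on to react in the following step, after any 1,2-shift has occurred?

tertiary

Step 1: Electrophilic addition begins with the π(C=C) electrons forming a bond to the proton of H3O⁺. Following Markovnikov's rule, the resulting cation is tertiary. H2O is released.
No single 1,2-shift to an adjacent carbon would give a more-substituted cation, so no rearrangement occurs.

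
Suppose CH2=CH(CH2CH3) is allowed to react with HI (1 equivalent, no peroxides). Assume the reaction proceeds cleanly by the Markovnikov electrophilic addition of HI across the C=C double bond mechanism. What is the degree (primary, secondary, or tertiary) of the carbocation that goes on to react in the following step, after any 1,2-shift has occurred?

secondary

Step 1: Electrophilic addition begins with the π(C=C) electrons forming a bond to the proton of HI. Following Markovnikov's rule, the resulting cation is secondary. The H–I bond breaks heterolytically, releasing I⁻.
No single 1,2-shift to an adjacent carbon would give a more-substituted cation, so no rearrangement occurs.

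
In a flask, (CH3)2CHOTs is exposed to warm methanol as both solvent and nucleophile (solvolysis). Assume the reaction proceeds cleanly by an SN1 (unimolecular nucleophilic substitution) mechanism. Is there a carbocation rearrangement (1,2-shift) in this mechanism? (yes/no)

no

The first-formed carbocation is secondary.
No single 1,2-shift to an adjacent carbon would produce a more-substituted cation than the one already present, so no rearrangement occurs.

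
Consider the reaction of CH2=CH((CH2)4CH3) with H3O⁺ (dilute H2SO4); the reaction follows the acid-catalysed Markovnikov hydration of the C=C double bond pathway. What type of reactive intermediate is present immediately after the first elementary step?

secondary carbocation

Step 1: The π electrons of the C=C bond attack a proton of H3O⁺; Markovnikov addition places the new C–H on the less-substituted alkene carbon, so the positive charge ends up on the more-substituted carbon — a secondary carbocation. H2O is released.
After step 1 the species present is a secondary carbocation.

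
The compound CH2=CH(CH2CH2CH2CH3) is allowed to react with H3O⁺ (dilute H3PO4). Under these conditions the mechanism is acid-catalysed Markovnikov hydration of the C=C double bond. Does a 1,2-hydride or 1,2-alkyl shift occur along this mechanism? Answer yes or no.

no

The first-formed carbocation is secondary.
No single 1,2-shift to an adjacent carbon would produce a more-substituted cation than the one already present, so no rearrangement occurs.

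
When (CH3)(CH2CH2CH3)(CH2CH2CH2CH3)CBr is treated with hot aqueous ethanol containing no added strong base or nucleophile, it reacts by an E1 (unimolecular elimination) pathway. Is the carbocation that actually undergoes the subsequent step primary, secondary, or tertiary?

Step 1: Unassisted departure of Br⁻ (taking the C–Br bonding pair) generates a tertiary carbocation.
No single 1,2-shift to an adjacent carbon would give a more-substituted cation, so no rearrangement occurs.

tertiary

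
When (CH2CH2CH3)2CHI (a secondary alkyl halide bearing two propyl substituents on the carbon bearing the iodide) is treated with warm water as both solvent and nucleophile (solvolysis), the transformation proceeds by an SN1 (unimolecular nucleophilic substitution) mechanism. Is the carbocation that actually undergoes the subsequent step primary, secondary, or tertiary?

Step 1: Unassisted departure of I⁻ (taking the C–I bonding pair) generates a secondary carbocation.
No single 1,2-shift to an adjacent carbon would give a more-substituted cation, so no rearrangement occurs.

secondary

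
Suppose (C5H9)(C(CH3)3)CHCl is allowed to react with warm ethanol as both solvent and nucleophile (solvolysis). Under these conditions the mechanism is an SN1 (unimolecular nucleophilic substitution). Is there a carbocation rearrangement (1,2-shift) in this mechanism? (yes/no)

The first-formed carbocation is secondary.
The adjacent cyclopentyl carbon already bears 2 other carbon substituents and has a hydrogen to migrate; after a 1,2-hydride shift from that carbon the positive charge sits on a tertiary centre.
Tertiary is more stable than secondary, so the shift occurs.

yes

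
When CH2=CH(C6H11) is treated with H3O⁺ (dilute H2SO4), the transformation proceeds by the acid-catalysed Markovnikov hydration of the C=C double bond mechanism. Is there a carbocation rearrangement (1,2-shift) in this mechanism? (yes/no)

yes

The first-formed carbocation is secondary.
The adjacent cyclohexyl carbon already bears 2 other carbon substituents and has a hydrogen to migrate; after a 1,2-hydride shift from that carbon the positive charge sits on a tertiary centre.
Tertiary is more stable than secondary, so the shift occurs.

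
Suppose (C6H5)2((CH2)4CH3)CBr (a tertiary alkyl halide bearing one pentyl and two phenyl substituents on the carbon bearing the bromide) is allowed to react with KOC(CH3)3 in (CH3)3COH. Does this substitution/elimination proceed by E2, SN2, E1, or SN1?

E2

Conditions: a strong/bulky base with a tertiary substrate bearing a β-hydrogen.
These conditions are the textbook signature of the E2 pathway.
A strong (often hindered) base removes a β-H in concert with loss of the leaving group — bimolecular elimination.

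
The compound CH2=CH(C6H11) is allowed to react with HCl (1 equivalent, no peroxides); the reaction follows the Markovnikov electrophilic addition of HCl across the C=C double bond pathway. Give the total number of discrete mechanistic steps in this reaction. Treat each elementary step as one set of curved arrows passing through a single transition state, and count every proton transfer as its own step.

Step 1: Protonation of the alkene by HCl: the π bond acts as the nucleophile and picks up H⁺, giving the more stable (Markovnikov) secondary carbocation. The H–Cl bond breaks heterolytically, releasing Cl⁻.
Step 2: Carbocation rearrangement: a 1,2-hydride shift from the adjacent cyclohexyl carbon converts the initially-formed secondary cation into the more stable tertiary cation.
Step 3: The Cl⁻ anion donates a lone pair to the carbocation, forming the new C–Cl σ-bond and giving the neutral alkyl halide.
Total: 3 elementary steps.

3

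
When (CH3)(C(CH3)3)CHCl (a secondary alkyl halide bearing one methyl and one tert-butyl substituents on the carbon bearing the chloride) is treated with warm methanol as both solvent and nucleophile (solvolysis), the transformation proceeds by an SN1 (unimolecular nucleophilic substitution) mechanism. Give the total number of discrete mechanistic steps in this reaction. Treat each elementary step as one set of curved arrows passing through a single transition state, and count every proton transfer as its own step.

Step 1: Ionisation: the C–Cl σ-bond cleaves heterolytically; both bonding electrons depart with Cl⁻, leaving a secondary carbocation at the α-carbon.
Step 2: A 1,2-methyl shift from the adjacent tert-butyl carbon moves the positive charge from the secondary centre to an adjacent carbon, generating a more stable tertiary carbocation.
Step 3: Nucleophilic capture: the oxygen of CH3OH bonds to the cationic carbon, producing an oxonium-ion intermediate.
Step 4: A second solvent molecule removes the proton on oxygen, giving the neutral ether product.
Total: 4 elementary steps.

4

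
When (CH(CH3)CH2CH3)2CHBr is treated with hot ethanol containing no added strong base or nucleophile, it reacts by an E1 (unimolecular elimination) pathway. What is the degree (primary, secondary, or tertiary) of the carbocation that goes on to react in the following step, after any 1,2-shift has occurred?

Step 1: Unassisted departure of Br⁻ (taking the C–Br bonding pair) generates a secondary carbocation.
Step 2: Carbocation rearrangement: a 1,2-hydride shift from the adjacent sec-butyl carbon converts the initially-formed secondary cation into the more stable tertiary cation.
The cation rearranges from secondary to tertiary via a 1,2-hydride shift from the adjacent sec-butyl carbon; the tertiary cation is what reacts next.

tertiary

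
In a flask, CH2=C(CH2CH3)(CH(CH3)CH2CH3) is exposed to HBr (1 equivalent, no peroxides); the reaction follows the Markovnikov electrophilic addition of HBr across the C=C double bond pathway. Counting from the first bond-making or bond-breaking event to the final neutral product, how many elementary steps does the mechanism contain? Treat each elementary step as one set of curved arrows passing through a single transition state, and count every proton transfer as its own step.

Step 1: The π electrons of the C=C bond attack a proton of HBr; Markovnikov addition places the new C–H on the less-substituted alkene carbon, so the positive charge ends up on the more-substituted carbon — a tertiary carbocation. The H–Br bond breaks heterolytically, releasing Br⁻.
(No 1,2-shift: no single shift to an adjacent carbon would give a more stable cation.)
Step 2: Nucleophilic attack by Br⁻ on the carbocation completes the addition, giving R–Br.
Total: 2 elementary steps.

2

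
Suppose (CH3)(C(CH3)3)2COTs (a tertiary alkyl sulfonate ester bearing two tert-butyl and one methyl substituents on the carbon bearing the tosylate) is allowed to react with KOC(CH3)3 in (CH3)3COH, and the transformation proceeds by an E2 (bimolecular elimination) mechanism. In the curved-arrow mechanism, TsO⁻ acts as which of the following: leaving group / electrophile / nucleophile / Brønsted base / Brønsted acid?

leaving group

Step 1: Concerted anti-periplanar elimination: (CH3)3CO⁻ abstracts a β-H while TsO⁻ leaves, and the C–H electrons become the new C=C π bond — all in a single transition state.
TsO⁻ departs with both electrons of the breaking σ-bond — that is the definition of a leaving group.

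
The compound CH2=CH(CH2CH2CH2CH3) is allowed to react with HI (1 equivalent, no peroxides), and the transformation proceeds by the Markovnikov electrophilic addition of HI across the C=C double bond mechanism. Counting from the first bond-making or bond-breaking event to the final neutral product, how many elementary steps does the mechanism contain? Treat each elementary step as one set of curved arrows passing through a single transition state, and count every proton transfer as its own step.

Step 1: The π electrons of the C=C bond attack a proton of HI; Markovnikov addition places the new C–H on the less-substituted alkene carbon, so the positive charge ends up on the more-substituted carbon — a secondary carbocation. The H–I bond breaks heterolytically, releasing I⁻.
(No 1,2-shift: no single shift to an adjacent carbon would give a more stable cation.)
Step 2: Nucleophilic attack by I⁻ on the carbocation completes the addition, giving R–I.
Total: 2 elementary steps.

2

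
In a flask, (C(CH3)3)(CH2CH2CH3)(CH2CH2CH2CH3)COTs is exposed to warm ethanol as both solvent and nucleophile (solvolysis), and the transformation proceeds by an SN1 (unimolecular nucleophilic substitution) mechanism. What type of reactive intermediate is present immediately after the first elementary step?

tertiary carbocation

Step 1: The C–O bond breaks with both electrons going to the tosylate; TsO⁻ leaves and a tertiary carbocation remains.
After step 1 the species present is a tertiary carbocation.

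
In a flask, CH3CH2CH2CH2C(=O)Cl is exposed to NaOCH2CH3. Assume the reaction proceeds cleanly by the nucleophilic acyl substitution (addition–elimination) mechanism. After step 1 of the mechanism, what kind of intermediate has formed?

tetrahedral intermediate

Step 1: Nucleophilic addition of CH3CH2O⁻ to the acyl carbon breaks the π(C=O) bond and yields a tetrahedral, anionic intermediate.
After step 1 the species present is a tetrahedral intermediate.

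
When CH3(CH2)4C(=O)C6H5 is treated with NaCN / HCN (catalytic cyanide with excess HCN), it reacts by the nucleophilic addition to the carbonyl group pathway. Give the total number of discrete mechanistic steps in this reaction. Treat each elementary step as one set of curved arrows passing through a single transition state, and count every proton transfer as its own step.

Step 1: Nucleophilic addition: CN⁻ adds to the carbonyl carbon, pushing the π(C=O) electron pair onto oxygen and giving a tetrahedral alkoxide.
Step 2: The alkoxide is protonated in situ by undissociated HCN, yielding a cyanohydrin; the CN⁻ so formed carries on the cycle.
Total: 2 elementary steps.

2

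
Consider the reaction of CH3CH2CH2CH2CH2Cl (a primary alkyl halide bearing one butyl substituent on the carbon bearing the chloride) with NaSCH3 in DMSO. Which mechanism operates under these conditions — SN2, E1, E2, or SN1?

SN2

Conditions: a primary substrate with a strong nucleophile in the polar aprotic solvent DMSO.
These conditions are the textbook signature of the SN2 pathway.
An unhindered substrate with a strong nucleophile in a polar aprotic solvent favours one-step backside displacement.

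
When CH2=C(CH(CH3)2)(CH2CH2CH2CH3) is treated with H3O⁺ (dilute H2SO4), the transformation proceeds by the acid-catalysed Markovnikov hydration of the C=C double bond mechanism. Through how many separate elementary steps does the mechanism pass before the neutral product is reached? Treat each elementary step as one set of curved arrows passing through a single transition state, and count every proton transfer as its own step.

3

Step 1: Protonation of the alkene by H3O⁺: the π bond acts as the nucleophile and picks up H⁺, giving the more stable (Markovnikov) tertiary carbocation. H2O is released.
(No 1,2-shift: no single shift to an adjacent carbon would give a more stable cation.)
Step 2: Nucleophilic capture of the cation by H2O produces the protonated alcohol (an oxonium ion).
Step 3: Proton transfer from the O–H of the oxonium ion to H2O completes the catalytic cycle and yields the alcohol.
Total: 3 elementary steps.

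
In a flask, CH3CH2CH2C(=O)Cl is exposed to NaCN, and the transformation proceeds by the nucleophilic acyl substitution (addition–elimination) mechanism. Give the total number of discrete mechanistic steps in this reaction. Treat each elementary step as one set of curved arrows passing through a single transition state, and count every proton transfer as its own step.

Step 1: A lone pair on the C of CN⁻ attacks the electrophilic acyl carbon; the π(C=O) electrons move onto oxygen, giving a tetrahedral intermediate.
Step 2: Elimination step: re-formation of the carbonyl π bond drives out Cl⁻, giving the new acyl compound.
Total: 2 elementary steps.

2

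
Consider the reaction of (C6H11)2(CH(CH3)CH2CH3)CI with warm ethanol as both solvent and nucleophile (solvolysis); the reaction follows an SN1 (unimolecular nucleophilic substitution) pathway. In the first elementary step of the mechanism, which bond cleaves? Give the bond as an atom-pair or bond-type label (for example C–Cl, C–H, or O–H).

Step 1: Unassisted departure of I⁻ (taking the C–I bonding pair) generates a tertiary carbocation.
The bond broken in this step is the C–I bond.

C–I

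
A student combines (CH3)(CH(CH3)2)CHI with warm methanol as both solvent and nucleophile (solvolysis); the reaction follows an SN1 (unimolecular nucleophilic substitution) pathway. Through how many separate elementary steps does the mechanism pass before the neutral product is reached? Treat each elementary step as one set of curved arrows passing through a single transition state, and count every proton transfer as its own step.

Step 1: The C–I bond breaks with both electrons going to the iodide; I⁻ leaves and a secondary carbocation remains.
Step 2: Carbocation rearrangement: a 1,2-hydride shift from the adjacent isopropyl carbon converts the initially-formed secondary cation into the more stable tertiary cation.
Step 3: A lone pair on the oxygen of CH3OH attacks the carbocation, forming a new C–O σ-bond and an oxonium ion.
Step 4: A second solvent molecule removes the proton on oxygen, giving the neutral ether product.
Total: 4 elementary steps.

4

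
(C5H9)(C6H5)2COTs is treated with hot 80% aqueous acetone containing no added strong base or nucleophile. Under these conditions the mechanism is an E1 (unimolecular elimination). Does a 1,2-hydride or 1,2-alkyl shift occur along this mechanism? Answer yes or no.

The first-formed carbocation is tertiary.
No single 1,2-shift to an adjacent carbon would produce a more-substituted cation than the one already present, so no rearrangement occurs.

no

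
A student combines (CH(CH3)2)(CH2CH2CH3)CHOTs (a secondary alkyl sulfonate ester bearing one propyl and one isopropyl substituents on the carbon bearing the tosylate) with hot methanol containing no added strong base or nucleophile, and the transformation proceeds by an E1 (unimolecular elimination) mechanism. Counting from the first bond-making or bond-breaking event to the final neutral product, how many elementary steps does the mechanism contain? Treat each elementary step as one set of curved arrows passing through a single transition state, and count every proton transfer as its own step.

Step 1: Rate-determining heterolysis of the C–O bond gives TsO⁻ and a secondary carbocation.
Step 2: Carbocation rearrangement: a 1,2-hydride shift from the adjacent isopropyl carbon converts the initially-formed secondary cation into the more stable tertiary cation.
Step 3: A methanol molecule (solvent) deprotonates a β-carbon; as the C–H bond breaks, those electrons form the new alkene π bond.
Total: 3 elementary steps.

3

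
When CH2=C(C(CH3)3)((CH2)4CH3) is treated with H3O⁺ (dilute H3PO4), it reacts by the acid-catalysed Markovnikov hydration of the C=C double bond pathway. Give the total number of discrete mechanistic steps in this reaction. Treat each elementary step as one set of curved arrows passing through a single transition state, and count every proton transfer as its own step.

3

Step 1: The π electrons of the C=C bond attack a proton of H3O⁺; Markovnikov addition places the new C–H on the less-substituted alkene carbon, so the positive charge ends up on the more-substituted carbon — a tertiary carbocation. H2O is released.
(No 1,2-shift: no single shift to an adjacent carbon would give a more stable cation.)
Step 2: Water acts as the nucleophile: an oxygen lone pair bonds to the cationic carbon, giving an oxonium-ion intermediate.
Step 3: Proton transfer from the O–H of the oxonium ion to H2O completes the catalytic cycle and yields the alcohol.
Total: 3 elementary steps.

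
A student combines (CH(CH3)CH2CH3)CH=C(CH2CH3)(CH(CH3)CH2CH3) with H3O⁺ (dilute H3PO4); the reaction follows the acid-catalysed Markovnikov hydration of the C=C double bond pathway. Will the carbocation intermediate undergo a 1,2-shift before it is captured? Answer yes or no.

The first-formed carbocation is tertiary.
No single 1,2-shift to an adjacent carbon would produce a more-substituted cation than the one already present, so no rearrangement occurs.

no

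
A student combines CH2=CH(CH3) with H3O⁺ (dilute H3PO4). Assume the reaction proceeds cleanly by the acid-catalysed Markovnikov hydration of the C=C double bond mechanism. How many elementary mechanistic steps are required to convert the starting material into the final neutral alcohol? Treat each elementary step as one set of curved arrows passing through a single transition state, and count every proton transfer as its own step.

Step 1: Protonation of the alkene by H3O⁺: the π bond acts as the nucleophile and picks up H⁺, giving the more stable (Markovnikov) secondary carbocation. H2O is released.
(No 1,2-shift: no single shift to an adjacent carbon would give a more stable cation.)
Step 2: Water acts as the nucleophile: an oxygen lone pair bonds to the cationic carbon, giving an oxonium-ion intermediate.
Step 3: Proton transfer from the O–H of the oxonium ion to H2O completes the catalytic cycle and yields the alcohol.
Total: 3 elementary steps.

3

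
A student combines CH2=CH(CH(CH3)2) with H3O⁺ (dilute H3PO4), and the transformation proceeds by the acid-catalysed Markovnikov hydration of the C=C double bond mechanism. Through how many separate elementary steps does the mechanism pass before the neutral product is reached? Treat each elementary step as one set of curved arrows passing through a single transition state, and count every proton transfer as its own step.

Step 1: Electrophilic addition begins with the π(C=C) electrons forming a bond to the proton of H3O⁺. Following Markovnikov's rule, the resulting cation is secondary. H2O is released.
Step 2: A 1,2-hydride shift from the adjacent isopropyl carbon moves the positive charge from the secondary centre to an adjacent carbon, generating a more stable tertiary carbocation.
Step 3: A lone pair on the oxygen of H2O attacks the carbocation, forming a C–O bond and an oxonium ion (a protonated alcohol).
Step 4: Proton transfer from the O–H of the oxonium ion to H2O completes the catalytic cycle and yields the alcohol.
Total: 4 elementary steps.

4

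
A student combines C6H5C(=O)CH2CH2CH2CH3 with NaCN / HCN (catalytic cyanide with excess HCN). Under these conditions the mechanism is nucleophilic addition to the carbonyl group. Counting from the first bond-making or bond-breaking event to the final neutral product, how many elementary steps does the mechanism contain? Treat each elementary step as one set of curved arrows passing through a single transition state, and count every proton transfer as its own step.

Step 1: A lone pair / filled orbital on CN⁻ attacks the electrophilic carbonyl carbon; the π(C=O) electrons shift onto oxygen, producing a tetrahedral alkoxide intermediate.
Step 2: Proton transfer from HCN to the alkoxide furnishes a cyanohydrin (and releases another CN⁻ to continue the reaction).
Total: 2 elementary steps.

2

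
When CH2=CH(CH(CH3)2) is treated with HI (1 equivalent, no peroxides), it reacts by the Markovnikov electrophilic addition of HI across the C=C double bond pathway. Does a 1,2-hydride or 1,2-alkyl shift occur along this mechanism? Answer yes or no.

yes

The first-formed carbocation is secondary.
The adjacent isopropyl carbon already bears 2 other carbon substituents and has a hydrogen to migrate; after a 1,2-hydride shift from that carbon the positive charge sits on a tertiary centre.
Tertiary is more stable than secondary, so the shift occurs.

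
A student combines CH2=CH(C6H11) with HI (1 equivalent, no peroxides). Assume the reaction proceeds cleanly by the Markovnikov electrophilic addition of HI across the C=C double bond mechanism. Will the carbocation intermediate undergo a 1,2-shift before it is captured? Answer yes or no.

The first-formed carbocation is secondary.
The adjacent cyclohexyl carbon already bears 2 other carbon substituents and has a hydrogen to migrate; after a 1,2-hydride shift from that carbon the positive charge sits on a tertiary centre.
Tertiary is more stable than secondary, so the shift occurs.

yes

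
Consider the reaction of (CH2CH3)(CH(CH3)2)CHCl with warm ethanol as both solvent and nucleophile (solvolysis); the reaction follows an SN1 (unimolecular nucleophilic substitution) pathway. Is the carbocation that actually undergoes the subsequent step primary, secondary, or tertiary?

tertiary

Step 1: Unassisted departure of Cl⁻ (taking the C–Cl bonding pair) generates a secondary carbocation.
Step 2: A 1,2-hydride shift from the adjacent isopropyl carbon moves the positive charge from the secondary centre to an adjacent carbon, generating a more stable tertiary carbocation.
The cation rearranges from secondary to tertiary via a 1,2-hydride shift from the adjacent isopropyl carbon; the tertiary cation is what reacts next.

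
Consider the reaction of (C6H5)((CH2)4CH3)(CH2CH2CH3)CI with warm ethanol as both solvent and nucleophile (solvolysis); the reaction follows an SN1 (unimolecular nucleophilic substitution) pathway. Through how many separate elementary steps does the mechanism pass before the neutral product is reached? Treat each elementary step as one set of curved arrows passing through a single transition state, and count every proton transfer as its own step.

Step 1: Rate-determining heterolysis of the C–I bond gives I⁻ and a tertiary carbocation.
(No 1,2-shift: no single shift to an adjacent carbon would give a more stable cation.)
Step 2: Nucleophilic capture: the oxygen of CH3CH2OH bonds to the cationic carbon, producing an oxonium-ion intermediate.
Step 3: Proton transfer from the O–H of the oxonium ion to a solvent molecule delivers the neutral ether.
Total: 3 elementary steps.

3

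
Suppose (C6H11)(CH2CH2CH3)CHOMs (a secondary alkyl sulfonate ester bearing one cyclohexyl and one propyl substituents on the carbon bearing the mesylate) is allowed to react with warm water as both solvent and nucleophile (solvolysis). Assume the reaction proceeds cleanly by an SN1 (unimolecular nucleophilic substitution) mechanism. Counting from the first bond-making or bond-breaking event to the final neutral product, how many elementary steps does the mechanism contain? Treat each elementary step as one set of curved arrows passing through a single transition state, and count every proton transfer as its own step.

4

Step 1: Rate-determining heterolysis of the C–O bond gives MsO⁻ and a secondary carbocation.
Step 2: A hydride (H with its bonding pair) migrates from the adjacent cyclohexyl carbon to the cationic centre — a 1,2-hydride shift — upgrading the secondary cation to a tertiary one.
Step 3: Nucleophilic capture: the oxygen of H2O bonds to the cationic carbon, producing an oxonium-ion intermediate.
Step 4: A second solvent molecule removes the proton on oxygen, giving the neutral alcohol product.
Total: 4 elementary steps.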